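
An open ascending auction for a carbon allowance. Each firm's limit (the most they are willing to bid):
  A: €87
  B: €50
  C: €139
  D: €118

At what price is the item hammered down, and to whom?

C wins at €118

Sorting limits: 139 (C) > 118 (D) > 87 (A) > 50 (B)
Once the price passes €118, only C is left; the hammer falls at D's limit of €118.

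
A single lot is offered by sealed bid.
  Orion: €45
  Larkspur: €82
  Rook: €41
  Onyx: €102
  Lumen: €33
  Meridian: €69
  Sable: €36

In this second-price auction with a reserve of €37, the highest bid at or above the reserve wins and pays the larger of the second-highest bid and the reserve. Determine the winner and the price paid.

Onyx pays €82

Second-price auction with a reserve of €37: the highest bid at or above the reserve wins and pays the larger of the second-highest bid and the reserve.
Bids ranked: 102 (Onyx) > 82 (Larkspur) > 69 (Meridian) > 45 (Orion) > 41 (Rook) > 36 (Sable) > …
Onyx has the top bid at or above the reserve (€102).
max(second-highest €82, reserve €37) = €82; the reserve does not bind.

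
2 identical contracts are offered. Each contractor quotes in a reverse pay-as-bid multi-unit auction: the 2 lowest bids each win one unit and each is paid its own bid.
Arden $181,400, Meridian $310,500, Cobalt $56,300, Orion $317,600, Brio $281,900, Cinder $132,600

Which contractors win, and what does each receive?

Cobalt $56,300, Cinder $132,600

Bids ranked low→high: 56,300 (Cobalt), 132,600 (Cinder), 181,400 (Arden), 281,900 (Brio), …
Lowest 2: Cobalt, Cinder.
Each winner is paid its own bid: Cobalt $56,300, Cinder $132,600.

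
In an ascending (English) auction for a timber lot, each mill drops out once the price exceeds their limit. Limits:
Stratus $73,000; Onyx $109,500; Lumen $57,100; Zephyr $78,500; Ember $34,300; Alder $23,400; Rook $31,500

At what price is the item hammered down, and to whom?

Open ascending-bid auction: the price rises until one bidder remains; the winner pays the price at which the last rival dropped out.
Sorting limits: 109,500 (Onyx) > 78,500 (Zephyr) > 73,000 (Stratus) > 57,100 (Lumen) > 34,300 (Ember) > 31,500 (Rook) > …
Once the price passes $78,500, only Onyx is left; the hammer falls at Zephyr's limit of $78,500.

Onyx wins at $78,500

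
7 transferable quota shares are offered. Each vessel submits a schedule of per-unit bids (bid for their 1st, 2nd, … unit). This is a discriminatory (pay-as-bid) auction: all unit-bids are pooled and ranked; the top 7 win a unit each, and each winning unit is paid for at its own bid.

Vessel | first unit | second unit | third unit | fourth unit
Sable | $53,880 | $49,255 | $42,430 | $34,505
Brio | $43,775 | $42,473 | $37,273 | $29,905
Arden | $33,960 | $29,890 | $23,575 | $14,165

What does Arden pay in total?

Arden pays $0

Pooled unit-bids ranked (top 7): 53,880 (Sable-1), 49,255 (Sable-2), 43,775 (Brio-1), 42,473 (Brio-2), 42,430 (Sable-3), 37,273 (Brio-3), 34,505 (Sable-4)
Next rejected bid: $33,960 (not a price — pay-as-bid).
Arden wins no units.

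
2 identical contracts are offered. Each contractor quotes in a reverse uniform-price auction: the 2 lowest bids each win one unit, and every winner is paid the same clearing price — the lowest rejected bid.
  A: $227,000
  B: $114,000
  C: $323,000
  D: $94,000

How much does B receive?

Ordering the bids: 94,000 (D), 114,000 (B), 227,000 (A), 323,000 (C)
Lowest 2: D, B.
Lowest unsuccessful bid: $227,000 → clearing price.
B wins → is paid $227,000.

B is paid $227,000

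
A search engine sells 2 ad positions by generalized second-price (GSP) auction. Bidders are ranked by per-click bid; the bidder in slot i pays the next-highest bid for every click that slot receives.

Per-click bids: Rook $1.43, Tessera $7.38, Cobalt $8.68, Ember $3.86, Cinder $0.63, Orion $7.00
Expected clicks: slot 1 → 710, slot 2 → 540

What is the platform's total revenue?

Total revenue: $9019.80

Sorting advertisers: $8.68 (Cobalt) > $7.38 (Tessera) > $7.00 (Orion) > …
Slot 1: Cobalt pays $7.38 × 710 = $5239.80
Slot 2: Tessera pays $7.00 × 540 = $3780.00
Total = $9019.80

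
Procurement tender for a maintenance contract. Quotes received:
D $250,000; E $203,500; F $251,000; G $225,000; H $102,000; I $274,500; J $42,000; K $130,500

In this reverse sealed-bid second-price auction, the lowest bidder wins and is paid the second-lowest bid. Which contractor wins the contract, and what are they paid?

J is paid $102,000

Rule: the lowest bidder wins and is paid the second-lowest bid.
Bids in order: 42,000 (J) < 102,000 (H) < 130,500 (K) < 203,500 (E) < 225,000 (G) < 250,000 (D) < …
Second-price: J is paid H's bid of $102,000.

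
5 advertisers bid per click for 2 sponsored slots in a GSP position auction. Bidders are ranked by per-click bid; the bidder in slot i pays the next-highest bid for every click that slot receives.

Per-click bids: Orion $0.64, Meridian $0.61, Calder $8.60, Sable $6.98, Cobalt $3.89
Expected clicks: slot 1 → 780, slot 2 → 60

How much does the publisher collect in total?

Total revenue: $5677.80

Per-click bids in order: $8.60 (Calder) > $6.98 (Sable) > $3.89 (Cobalt) > …
Slot 1: Calder pays $6.98 × 780 = $5444.40
Slot 2: Sable pays $3.89 × 60 = $233.40
Total = $5677.80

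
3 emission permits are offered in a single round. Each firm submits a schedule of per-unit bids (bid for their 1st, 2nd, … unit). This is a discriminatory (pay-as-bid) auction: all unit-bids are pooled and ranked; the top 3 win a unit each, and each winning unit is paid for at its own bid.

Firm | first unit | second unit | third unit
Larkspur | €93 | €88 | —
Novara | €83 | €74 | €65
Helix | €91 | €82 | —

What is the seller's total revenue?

Pooled unit-bids ranked (top 3): 93 (Larkspur-1), 91 (Helix-1), 88 (Larkspur-2)
Next rejected bid: €83 (not a price — pay-as-bid).
Each winning unit pays its own bid.
Revenue = 93 + 91 + 88 = €272.

Total revenue: €272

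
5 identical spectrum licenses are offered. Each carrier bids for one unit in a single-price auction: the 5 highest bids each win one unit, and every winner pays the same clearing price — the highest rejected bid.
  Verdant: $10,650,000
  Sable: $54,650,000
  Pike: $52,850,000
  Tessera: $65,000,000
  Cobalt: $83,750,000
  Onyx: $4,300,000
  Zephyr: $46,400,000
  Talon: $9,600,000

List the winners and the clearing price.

Sorting: 83,750,000 (Cobalt), 65,000,000 (Tessera), 54,650,000 (Sable), 52,850,000 (Pike), 46,400,000 (Zephyr), 10,650,000 (Verdant), 9,600,000 (Talon), …
Winners (5 units): Cobalt, Tessera, Sable, Pike, Zephyr.
Highest unsuccessful bid: $10,650,000 → clearing price.

Cobalt, Tessera, Sable, Pike, Zephyr; each pays $10,650,000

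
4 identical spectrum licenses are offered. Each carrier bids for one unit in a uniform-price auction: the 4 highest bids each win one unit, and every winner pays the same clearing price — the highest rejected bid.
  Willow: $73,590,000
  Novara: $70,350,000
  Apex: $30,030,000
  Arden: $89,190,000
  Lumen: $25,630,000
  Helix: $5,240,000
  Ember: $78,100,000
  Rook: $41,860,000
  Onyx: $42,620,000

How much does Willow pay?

Willow pays $42,620,000

Ordering the bids: 89,190,000 (Arden), 78,100,000 (Ember), 73,590,000 (Willow), 70,350,000 (Novara), 42,620,000 (Onyx), 41,860,000 (Rook), …
The 4 highest are Arden, Ember, Willow, Novara.
Clearing price = highest rejected bid = $42,620,000.
Willow wins → pays $42,620,000.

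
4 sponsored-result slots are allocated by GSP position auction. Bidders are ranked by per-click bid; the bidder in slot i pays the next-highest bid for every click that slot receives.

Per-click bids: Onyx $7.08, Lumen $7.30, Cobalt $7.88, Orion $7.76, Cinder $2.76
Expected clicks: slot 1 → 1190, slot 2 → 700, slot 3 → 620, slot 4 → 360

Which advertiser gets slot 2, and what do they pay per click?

Orion; $7.30 per click

Ranked by bid: $7.88 (Cobalt) > $7.76 (Orion) > $7.30 (Lumen) > $7.08 (Onyx) > $2.76 (Cinder)
Slot 2 goes to the second-ranked bidder, Orion, who pays the next bid down: $7.30/click.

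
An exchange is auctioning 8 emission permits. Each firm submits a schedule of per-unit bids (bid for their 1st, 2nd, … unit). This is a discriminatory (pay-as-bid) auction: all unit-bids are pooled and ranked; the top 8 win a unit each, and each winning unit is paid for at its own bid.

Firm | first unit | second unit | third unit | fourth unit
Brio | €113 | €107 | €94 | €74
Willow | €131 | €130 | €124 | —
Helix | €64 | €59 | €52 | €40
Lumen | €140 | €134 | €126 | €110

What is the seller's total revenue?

Total revenue: €1,008

Merging the schedules and taking the best 8: 140 (Lumen-1), 134 (Lumen-2), 131 (Willow-1), 130 (Willow-2), 126 (Lumen-3), 124 (Willow-3), 113 (Brio-1), 110 (Lumen-4)
Next rejected bid: €107 (not a price — pay-as-bid).
Each winning unit pays its own bid.
Revenue = 140 + 134 + 131 + 130 + 126 + 124 + 113 + 110 = €1,008.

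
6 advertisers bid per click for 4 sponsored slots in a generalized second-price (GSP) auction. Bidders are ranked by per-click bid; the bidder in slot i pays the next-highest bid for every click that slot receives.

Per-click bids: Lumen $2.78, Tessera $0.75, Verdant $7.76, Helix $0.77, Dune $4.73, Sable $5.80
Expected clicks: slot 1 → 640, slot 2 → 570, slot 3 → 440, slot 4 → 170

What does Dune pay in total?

Per-click bids in order: $7.76 (Verdant) > $5.80 (Sable) > $4.73 (Dune) > $2.78 (Lumen) > $0.77 (Helix) > …
Dune holds slot 3 → pays next bid $2.78 × 440 clicks = $1223.20.

Dune pays $1223.20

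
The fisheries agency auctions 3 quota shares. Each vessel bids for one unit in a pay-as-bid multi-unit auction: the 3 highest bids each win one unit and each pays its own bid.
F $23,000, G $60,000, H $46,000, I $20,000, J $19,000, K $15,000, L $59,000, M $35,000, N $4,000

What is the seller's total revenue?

Total revenue: $165,000

Bids ranked high→low: 60,000 (G), 59,000 (L), 46,000 (H), 35,000 (M), 23,000 (F), …
Winners (3 units): G, L, H.
Total revenue = 60,000 + 59,000 + 46,000 = $165,000.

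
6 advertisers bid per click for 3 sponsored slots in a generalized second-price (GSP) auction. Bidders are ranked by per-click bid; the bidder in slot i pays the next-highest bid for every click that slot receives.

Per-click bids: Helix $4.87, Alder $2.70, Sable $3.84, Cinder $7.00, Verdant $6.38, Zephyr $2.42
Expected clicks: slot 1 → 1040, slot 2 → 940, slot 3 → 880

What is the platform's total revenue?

Per-click bids in order: $7.00 (Cinder) > $6.38 (Verdant) > $4.87 (Helix) > $3.84 (Sable) > …
Slot 1: Cinder pays $6.38 × 1040 = $6635.20
Slot 2: Verdant pays $4.87 × 940 = $4577.80
Slot 3: Helix pays $3.84 × 880 = $3379.20
Total = $14592.20

Total revenue: $14592.20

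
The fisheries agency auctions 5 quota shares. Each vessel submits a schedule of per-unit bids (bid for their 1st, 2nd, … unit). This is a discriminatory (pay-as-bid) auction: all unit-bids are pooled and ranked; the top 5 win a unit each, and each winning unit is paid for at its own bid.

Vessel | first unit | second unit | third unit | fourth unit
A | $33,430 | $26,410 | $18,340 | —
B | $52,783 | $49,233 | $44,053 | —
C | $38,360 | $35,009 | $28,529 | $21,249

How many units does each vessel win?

Merging the schedules and taking the best 5: 52,783 (B-1), 49,233 (B-2), 44,053 (B-3), 38,360 (C-1), 35,009 (C-2)
Next rejected bid: $33,430 (not a price — pay-as-bid).
Allocation: B 3, C 2.

B 3, C 2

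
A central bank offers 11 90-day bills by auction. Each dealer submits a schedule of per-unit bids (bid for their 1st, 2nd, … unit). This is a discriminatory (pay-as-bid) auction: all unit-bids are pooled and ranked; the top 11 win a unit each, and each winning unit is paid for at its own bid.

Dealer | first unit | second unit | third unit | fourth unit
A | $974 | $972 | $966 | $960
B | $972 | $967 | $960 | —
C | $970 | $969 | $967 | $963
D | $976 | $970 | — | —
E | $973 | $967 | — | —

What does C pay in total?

C pays $2,906

All unit-bids, highest first — top 11: 976 (D-1), 974 (A-1), 973 (E-1), 972 (A-2), 972 (B-1), 970 (C-1), 970 (D-2), 969 (C-2), 967 (B-2), 967 (C-3), 967 (E-2)
Next rejected bid: $966 (not a price — pay-as-bid).
C's winning unit-bids: 970 + 969 + 967 = $2,906.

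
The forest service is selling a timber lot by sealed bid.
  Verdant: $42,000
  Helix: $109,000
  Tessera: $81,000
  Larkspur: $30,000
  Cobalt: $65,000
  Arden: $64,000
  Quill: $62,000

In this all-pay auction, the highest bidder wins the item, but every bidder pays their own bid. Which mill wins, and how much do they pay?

Bids ranked: 109,000 (Helix) > 81,000 (Tessera) > 65,000 (Cobalt) > 64,000 (Arden) > 62,000 (Quill) > 42,000 (Verdant) > …
Helix is highest and takes the item; every bidder forfeits their bid.

Helix pays $109,000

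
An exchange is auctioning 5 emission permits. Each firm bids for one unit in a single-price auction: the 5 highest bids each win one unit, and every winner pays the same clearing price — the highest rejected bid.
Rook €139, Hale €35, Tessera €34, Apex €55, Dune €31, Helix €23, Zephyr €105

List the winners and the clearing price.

Bids ranked high→low: 139 (Rook), 105 (Zephyr), 55 (Apex), 35 (Hale), 34 (Tessera), 31 (Dune), 23 (Helix)
Top 5: Rook, Zephyr, Apex, Hale, Tessera.
Highest unsuccessful bid: €31 → clearing price.

Rook, Zephyr, Apex, Hale, Tessera; each pays €31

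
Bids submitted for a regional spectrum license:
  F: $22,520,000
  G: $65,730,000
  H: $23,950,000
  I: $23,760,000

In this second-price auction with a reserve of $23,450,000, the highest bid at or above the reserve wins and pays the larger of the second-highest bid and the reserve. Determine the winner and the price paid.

Sorting bids: 65,730,000 (G) > 23,950,000 (H) > 23,760,000 (I) > 22,520,000 (F)
Highest eligible bid: G at $65,730,000.
Second-highest bid $23,950,000 exceeds the reserve $23,450,000 → payment $23,950,000.

G pays $23,950,000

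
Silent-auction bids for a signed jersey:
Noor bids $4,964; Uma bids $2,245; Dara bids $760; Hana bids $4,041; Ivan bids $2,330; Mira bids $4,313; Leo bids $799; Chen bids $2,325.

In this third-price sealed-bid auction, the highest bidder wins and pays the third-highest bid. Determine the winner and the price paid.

Bids ranked: 4,964 (Noor) > 4,313 (Mira) > 4,041 (Hana) > 2,330 (Ivan) > 2,325 (Chen) > 2,245 (Uma) > …
Noor is highest; pays the third-highest bid, $4,041.

Noor pays $4,041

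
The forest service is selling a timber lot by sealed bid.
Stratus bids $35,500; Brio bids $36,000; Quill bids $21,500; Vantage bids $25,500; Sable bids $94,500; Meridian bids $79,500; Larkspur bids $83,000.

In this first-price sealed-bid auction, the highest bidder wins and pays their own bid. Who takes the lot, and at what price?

Sable pays $94,500

Bids in order: 94,500 (Sable) > 83,000 (Larkspur) > 79,500 (Meridian) > 36,000 (Brio) > 35,500 (Stratus) > 25,500 (Vantage) > …
Sable has the highest bid and pays exactly that: $94,500.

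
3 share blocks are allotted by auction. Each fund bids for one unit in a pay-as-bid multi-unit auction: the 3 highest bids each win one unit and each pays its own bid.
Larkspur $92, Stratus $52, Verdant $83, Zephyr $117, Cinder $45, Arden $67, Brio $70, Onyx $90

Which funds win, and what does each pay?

Ordering the bids: 117 (Zephyr), 92 (Larkspur), 90 (Onyx), 83 (Verdant), 70 (Brio), …
Winners (3 units): Zephyr, Larkspur, Onyx.
Each winner pays its own bid: Zephyr $117, Larkspur $92, Onyx $90.

Zephyr $117, Larkspur $92, Onyx $90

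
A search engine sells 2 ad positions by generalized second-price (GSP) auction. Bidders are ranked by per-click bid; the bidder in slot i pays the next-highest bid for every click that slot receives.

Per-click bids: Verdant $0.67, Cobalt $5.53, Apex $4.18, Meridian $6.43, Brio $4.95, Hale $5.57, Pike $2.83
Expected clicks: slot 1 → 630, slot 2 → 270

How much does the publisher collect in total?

Sorting advertisers: $6.43 (Meridian) > $5.57 (Hale) > $5.53 (Cobalt) > …
Slot 1: Meridian pays $5.57 × 630 = $3509.10
Slot 2: Hale pays $5.53 × 270 = $1493.10
Total = $5002.20

Total revenue: $5002.20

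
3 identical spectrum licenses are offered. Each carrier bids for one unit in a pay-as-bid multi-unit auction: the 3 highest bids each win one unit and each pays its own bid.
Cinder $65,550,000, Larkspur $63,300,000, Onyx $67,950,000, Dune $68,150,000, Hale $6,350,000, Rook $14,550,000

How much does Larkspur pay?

Bids ranked high→low: 68,150,000 (Dune), 67,950,000 (Onyx), 65,550,000 (Cinder), 63,300,000 (Larkspur), 14,550,000 (Rook), …
Winners (3 units): Dune, Onyx, Cinder.
Larkspur does not win → $0.

Larkspur pays $0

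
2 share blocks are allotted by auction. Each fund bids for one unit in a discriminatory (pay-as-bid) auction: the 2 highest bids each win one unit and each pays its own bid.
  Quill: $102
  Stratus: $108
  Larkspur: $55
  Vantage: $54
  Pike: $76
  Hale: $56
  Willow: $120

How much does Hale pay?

Ordering the bids: 120 (Willow), 108 (Stratus), 102 (Quill), 76 (Pike), …
Winners (2 units): Willow, Stratus.
Hale does not win → $0.

Hale pays $0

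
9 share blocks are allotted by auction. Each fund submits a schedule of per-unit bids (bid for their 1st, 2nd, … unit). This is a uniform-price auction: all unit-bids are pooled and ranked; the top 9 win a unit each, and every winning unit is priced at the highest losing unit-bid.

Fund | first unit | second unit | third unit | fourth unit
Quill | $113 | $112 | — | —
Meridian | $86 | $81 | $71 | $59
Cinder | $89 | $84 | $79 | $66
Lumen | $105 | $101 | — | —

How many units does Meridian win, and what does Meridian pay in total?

Meridian: 2 units, pays $142

Merging the schedules and taking the best 9: 113 (Quill-1), 112 (Quill-2), 105 (Lumen-1), 101 (Lumen-2), 89 (Cinder-1), 86 (Meridian-1), 84 (Cinder-2), 81 (Meridian-2), 79 (Cinder-3)
First bid not allocated: $71.
Meridian wins 2 unit(s) at $71 each.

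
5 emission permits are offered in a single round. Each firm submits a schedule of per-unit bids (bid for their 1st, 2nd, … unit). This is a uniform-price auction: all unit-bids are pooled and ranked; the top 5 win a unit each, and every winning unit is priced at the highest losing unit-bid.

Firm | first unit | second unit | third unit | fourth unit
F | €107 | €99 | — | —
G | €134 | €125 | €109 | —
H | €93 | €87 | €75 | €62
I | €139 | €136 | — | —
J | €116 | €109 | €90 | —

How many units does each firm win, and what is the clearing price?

G 2, I 2, J 1; clearing price €109

Merging the schedules and taking the best 5: 139 (I-1), 136 (I-2), 134 (G-1), 125 (G-2), 116 (J-1)
The (k+1)-th unit-bid is €109.
Allocation: G 2, I 2, J 1.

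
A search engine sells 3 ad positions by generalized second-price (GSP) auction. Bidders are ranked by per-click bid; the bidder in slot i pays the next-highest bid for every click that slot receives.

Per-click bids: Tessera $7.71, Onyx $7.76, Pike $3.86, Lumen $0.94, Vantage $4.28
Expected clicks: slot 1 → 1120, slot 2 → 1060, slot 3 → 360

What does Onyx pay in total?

Ranked by bid: $7.76 (Onyx) > $7.71 (Tessera) > $4.28 (Vantage) > $3.86 (Pike) > …
Onyx holds slot 1 → pays next bid $7.71 × 1120 clicks = $8635.20.

Onyx pays $8635.20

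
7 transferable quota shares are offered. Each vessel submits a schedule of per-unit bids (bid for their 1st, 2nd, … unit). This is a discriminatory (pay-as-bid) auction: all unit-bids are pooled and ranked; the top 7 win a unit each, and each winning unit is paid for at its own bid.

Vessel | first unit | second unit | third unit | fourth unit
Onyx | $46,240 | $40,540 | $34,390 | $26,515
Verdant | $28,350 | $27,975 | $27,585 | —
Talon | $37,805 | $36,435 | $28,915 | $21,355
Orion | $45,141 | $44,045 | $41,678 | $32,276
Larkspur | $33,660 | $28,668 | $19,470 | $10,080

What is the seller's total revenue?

Pooled unit-bids ranked (top 7): 46,240 (Onyx-1), 45,141 (Orion-1), 44,045 (Orion-2), 41,678 (Orion-3), 40,540 (Onyx-2), 37,805 (Talon-1), 36,435 (Talon-2)
Next rejected bid: $34,390 (not a price — pay-as-bid).
Each winning unit pays its own bid.
Revenue = 46,240 + 45,141 + 44,045 + 41,678 + 40,540 + 37,805 + 36,435 = $291,884.

Total revenue: $291,884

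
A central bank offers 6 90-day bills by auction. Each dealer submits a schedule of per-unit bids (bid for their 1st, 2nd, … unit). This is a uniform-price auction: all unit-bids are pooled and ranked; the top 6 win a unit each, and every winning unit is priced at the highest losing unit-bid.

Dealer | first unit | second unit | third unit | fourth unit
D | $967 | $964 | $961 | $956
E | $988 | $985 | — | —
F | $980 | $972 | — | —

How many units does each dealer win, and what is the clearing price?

Merging the schedules and taking the best 6: 988 (E-1), 985 (E-2), 980 (F-1), 972 (F-2), 967 (D-1), 964 (D-2)
Highest rejected unit-bid = $961.
Allocation: D 2, E 2, F 2.

D 2, E 2, F 2; clearing price $961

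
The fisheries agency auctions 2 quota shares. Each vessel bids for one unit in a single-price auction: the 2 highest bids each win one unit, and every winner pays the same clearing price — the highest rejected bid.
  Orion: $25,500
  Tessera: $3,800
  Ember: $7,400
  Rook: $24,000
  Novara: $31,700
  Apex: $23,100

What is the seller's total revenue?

Total revenue: $48,000

Ordering the bids: 31,700 (Novara), 25,500 (Orion), 24,000 (Rook), 23,100 (Apex), …
The 2 highest are Novara, Orion.
Clearing price = highest rejected bid = $24,000.
Total revenue = 2 × $24,000 = $48,000.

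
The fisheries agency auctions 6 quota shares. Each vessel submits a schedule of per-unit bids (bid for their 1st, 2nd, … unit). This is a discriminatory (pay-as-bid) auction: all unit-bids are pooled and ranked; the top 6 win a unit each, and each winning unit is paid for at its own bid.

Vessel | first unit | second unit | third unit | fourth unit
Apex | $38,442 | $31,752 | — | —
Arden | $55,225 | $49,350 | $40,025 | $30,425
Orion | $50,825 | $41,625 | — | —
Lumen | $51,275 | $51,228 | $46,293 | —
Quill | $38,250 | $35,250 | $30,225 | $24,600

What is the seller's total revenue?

Pooled unit-bids ranked (top 6): 55,225 (Arden-1), 51,275 (Lumen-1), 51,228 (Lumen-2), 50,825 (Orion-1), 49,350 (Arden-2), 46,293 (Lumen-3)
Next rejected bid: $41,625 (not a price — pay-as-bid).
Each winning unit pays its own bid.
Revenue = 55,225 + 51,275 + 51,228 + 50,825 + 49,350 + 46,293 = $304,196.

Total revenue: $304,196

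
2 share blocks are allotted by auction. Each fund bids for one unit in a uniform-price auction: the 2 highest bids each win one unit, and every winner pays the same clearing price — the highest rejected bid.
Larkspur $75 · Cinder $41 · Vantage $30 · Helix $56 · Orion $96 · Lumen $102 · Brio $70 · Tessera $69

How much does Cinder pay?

Cinder pays $0

Sorting: 102 (Lumen), 96 (Orion), 75 (Larkspur), 70 (Brio), …
Winners (2 units): Lumen, Orion.
First losing bid is Larkspur's $75, which sets the uniform price.
Cinder does not win → pays $0.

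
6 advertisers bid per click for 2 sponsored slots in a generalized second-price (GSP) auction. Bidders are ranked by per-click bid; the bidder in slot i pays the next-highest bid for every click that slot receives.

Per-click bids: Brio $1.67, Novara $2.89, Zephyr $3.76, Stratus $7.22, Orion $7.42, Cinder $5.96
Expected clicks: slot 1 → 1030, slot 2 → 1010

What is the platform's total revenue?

Ranked by bid: $7.42 (Orion) > $7.22 (Stratus) > $5.96 (Cinder) > …
Slot 1: Orion pays $7.22 × 1030 = $7436.60
Slot 2: Stratus pays $5.96 × 1010 = $6019.60
Total = $13456.20

Total revenue: $13456.20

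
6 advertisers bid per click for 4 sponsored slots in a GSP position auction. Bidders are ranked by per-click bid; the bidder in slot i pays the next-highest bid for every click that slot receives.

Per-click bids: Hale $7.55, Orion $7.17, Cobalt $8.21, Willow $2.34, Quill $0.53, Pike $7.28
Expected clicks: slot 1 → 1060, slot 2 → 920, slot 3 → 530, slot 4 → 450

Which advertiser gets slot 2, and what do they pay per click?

Hale; $7.28 per click

Per-click bids in order: $8.21 (Cobalt) > $7.55 (Hale) > $7.28 (Pike) > $7.17 (Orion) > $2.34 (Willow) > …
Slot 2 goes to the second-ranked bidder, Hale, who pays the next bid down: $7.28/click.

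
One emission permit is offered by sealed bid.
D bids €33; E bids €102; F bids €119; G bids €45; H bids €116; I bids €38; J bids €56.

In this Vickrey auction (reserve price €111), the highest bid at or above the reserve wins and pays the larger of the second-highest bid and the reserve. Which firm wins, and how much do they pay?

F pays €116

Rule: the highest bid at or above the reserve wins and pays the larger of the second-highest bid and the reserve.
Bids ranked: 119 (F) > 116 (H) > 102 (E) > 56 (J) > 45 (G) > 38 (I) > …
Highest eligible bid: F at €119.
Second-highest bid €116 exceeds the reserve €111 → payment €116.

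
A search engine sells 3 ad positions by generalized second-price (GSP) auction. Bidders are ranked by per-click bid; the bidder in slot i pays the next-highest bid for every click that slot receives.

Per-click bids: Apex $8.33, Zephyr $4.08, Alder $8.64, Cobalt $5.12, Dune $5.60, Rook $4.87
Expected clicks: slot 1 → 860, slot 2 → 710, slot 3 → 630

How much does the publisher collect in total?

Total revenue: $14365.40

Sorting advertisers: $8.64 (Alder) > $8.33 (Apex) > $5.60 (Dune) > $5.12 (Cobalt) > …
Slot 1: Alder pays $8.33 × 860 = $7163.80
Slot 2: Apex pays $5.60 × 710 = $3976.00
Slot 3: Dune pays $5.12 × 630 = $3225.60
Total = $14365.40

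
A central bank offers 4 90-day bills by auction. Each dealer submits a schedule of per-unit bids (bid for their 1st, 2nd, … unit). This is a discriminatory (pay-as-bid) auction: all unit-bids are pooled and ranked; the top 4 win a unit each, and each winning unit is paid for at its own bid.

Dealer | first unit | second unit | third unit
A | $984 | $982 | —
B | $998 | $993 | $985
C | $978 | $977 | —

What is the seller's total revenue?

Merging the schedules and taking the best 4: 998 (B-1), 993 (B-2), 985 (B-3), 984 (A-1)
Next rejected bid: $982 (not a price — pay-as-bid).
Each winning unit pays its own bid.
Revenue = 998 + 993 + 985 + 984 = $3,960.

Total revenue: $3,960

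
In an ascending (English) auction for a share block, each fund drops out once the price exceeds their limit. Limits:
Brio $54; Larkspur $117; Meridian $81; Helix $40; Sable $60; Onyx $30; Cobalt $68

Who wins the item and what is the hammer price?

Limits in order: 117 (Larkspur) > 81 (Meridian) > 68 (Cobalt) > 60 (Sable) > 54 (Brio) > 40 (Helix) > …
Once the price passes $81, only Larkspur is left; the hammer falls at Meridian's limit of $81.

Larkspur wins at $81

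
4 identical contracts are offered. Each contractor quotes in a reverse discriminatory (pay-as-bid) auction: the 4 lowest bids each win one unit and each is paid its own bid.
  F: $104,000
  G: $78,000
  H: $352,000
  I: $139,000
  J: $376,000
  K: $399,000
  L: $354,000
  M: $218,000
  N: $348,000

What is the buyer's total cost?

Sorting: 78,000 (G), 104,000 (F), 139,000 (I), 218,000 (M), 348,000 (N), 352,000 (H), …
Winners (4 units): G, F, I, M.
Total cost = 78,000 + 104,000 + 139,000 + 218,000 = $539,000.

Total cost: $539,000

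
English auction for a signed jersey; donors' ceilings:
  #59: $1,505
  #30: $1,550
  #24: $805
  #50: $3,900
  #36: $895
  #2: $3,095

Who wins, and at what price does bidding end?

#50 wins at $3,095

Sorting limits: 3,900 (#50) > 3,095 (#2) > 1,550 (#30) > 1,505 (#59) > 895 (#36) > 805 (#24)
Once the price passes $3,095, only #50 is left; the hammer falls at #2's limit of $3,095.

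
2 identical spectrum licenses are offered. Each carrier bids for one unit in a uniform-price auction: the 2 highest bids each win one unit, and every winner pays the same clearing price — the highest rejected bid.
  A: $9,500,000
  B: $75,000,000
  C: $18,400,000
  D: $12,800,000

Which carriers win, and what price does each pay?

B, C; each pays $12,800,000

Bids ranked high→low: 75,000,000 (B), 18,400,000 (C), 12,800,000 (D), 9,500,000 (A)
Winners (2 units): B, C.
Highest unsuccessful bid: $12,800,000 → clearing price.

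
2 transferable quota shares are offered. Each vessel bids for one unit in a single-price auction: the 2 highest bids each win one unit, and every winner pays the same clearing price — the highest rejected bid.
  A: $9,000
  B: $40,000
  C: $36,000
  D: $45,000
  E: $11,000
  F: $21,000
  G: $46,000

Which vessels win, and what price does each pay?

Ordering the bids: 46,000 (G), 45,000 (D), 40,000 (B), 36,000 (C), …
The 2 highest are G, D.
Highest unsuccessful bid: $40,000 → clearing price.

G, D; each pays $40,000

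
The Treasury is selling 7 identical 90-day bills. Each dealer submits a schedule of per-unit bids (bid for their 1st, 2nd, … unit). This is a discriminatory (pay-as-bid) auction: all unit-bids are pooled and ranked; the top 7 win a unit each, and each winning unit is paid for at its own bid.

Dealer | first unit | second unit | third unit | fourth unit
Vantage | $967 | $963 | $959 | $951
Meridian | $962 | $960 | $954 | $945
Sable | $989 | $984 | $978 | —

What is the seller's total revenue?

Pooled unit-bids ranked (top 7): 989 (Sable-1), 984 (Sable-2), 978 (Sable-3), 967 (Vantage-1), 963 (Vantage-2), 962 (Meridian-1), 960 (Meridian-2)
Next rejected bid: $959 (not a price — pay-as-bid).
Each winning unit pays its own bid.
Revenue = 989 + 984 + 978 + 967 + 963 + 962 + 960 = $6,803.

Total revenue: $6,803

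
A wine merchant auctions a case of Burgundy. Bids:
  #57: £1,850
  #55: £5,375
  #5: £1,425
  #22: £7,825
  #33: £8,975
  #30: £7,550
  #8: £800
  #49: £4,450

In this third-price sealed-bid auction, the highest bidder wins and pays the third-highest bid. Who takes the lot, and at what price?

Bids ranked: 8,975 (#33) > 7,825 (#22) > 7,550 (#30) > 5,375 (#55) > 4,450 (#49) > 1,850 (#57) > …
#33 wins; payment is bid #3 in the ranking = £7,550.

#33 pays £7,550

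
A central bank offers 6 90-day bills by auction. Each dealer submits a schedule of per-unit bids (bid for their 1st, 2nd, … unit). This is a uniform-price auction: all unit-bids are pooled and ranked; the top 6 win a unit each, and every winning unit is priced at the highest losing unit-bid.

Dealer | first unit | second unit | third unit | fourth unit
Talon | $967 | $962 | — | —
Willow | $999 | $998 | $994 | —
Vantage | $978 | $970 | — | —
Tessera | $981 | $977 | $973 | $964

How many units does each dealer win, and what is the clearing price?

Tessera 2, Vantage 1, Willow 3; clearing price $973

All unit-bids, highest first — top 6: 999 (Willow-1), 998 (Willow-2), 994 (Willow-3), 981 (Tessera-1), 978 (Vantage-1), 977 (Tessera-2)
The (k+1)-th unit-bid is $973.
Allocation: Tessera 2, Vantage 1, Willow 3.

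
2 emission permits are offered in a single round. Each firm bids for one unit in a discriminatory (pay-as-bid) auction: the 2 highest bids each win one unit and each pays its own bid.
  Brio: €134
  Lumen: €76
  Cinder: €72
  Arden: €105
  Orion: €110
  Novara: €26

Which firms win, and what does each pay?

Brio €134, Orion €110

Bids ranked high→low: 134 (Brio), 110 (Orion), 105 (Arden), 76 (Lumen), …
Winners (2 units): Brio, Orion.
Each winner pays its own bid: Brio €134, Orion €110.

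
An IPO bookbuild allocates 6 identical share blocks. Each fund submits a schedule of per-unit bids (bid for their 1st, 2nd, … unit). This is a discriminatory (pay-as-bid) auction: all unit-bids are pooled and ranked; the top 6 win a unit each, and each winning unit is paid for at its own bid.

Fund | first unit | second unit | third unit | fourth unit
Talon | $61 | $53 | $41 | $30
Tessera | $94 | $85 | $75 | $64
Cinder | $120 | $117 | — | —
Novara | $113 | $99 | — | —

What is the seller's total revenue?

Merging the schedules and taking the best 6: 120 (Cinder-1), 117 (Cinder-2), 113 (Novara-1), 99 (Novara-2), 94 (Tessera-1), 85 (Tessera-2)
Next rejected bid: $75 (not a price — pay-as-bid).
Each winning unit pays its own bid.
Revenue = 120 + 117 + 113 + 99 + 94 + 85 = $628.

Total revenue: $628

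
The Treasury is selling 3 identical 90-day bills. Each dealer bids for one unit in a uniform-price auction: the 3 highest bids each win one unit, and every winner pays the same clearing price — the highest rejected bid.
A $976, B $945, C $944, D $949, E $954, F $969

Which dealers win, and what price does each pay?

Ordering the bids: 976 (A), 969 (F), 954 (E), 949 (D), 945 (B), …
Top 3: A, F, E.
First losing bid is D's $949, which sets the uniform price.

A, F, E; each pays $949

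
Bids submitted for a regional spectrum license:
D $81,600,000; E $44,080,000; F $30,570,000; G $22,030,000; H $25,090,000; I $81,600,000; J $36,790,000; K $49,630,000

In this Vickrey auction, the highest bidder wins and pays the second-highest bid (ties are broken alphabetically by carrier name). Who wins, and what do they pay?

Bids in order: 81,600,000 (D) > 81,600,000 (I) > 49,630,000 (K) > 44,080,000 (E) > 36,790,000 (J) > 30,570,000 (F) > …
D and I tie at $81,600,000; tie-break gives it to D.
Second-price: D pays I's bid of $81,600,000.

D pays $81,600,000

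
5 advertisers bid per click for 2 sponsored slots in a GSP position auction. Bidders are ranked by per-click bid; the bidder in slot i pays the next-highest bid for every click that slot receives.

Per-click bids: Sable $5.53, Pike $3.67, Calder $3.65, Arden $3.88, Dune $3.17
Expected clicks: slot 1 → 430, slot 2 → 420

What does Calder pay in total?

Per-click bids in order: $5.53 (Sable) > $3.88 (Arden) > $3.67 (Pike) > …
Calder ranks below slot 2 → no slot, pays nothing.

Calder pays $0.00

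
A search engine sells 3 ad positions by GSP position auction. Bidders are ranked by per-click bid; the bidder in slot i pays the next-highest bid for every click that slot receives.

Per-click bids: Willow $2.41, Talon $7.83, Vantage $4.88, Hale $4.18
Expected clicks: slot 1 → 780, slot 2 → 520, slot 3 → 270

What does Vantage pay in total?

Ranked by bid: $7.83 (Talon) > $4.88 (Vantage) > $4.18 (Hale) > $2.41 (Willow)
Vantage holds slot 2 → pays next bid $4.18 × 520 clicks = $2173.60.

Vantage pays $2173.60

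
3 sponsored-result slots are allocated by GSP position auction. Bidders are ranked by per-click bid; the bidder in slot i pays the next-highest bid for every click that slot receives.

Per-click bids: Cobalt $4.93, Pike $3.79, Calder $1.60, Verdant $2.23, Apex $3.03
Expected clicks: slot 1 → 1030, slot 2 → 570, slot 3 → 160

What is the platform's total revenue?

Ranked by bid: $4.93 (Cobalt) > $3.79 (Pike) > $3.03 (Apex) > $2.23 (Verdant) > …
Slot 1: Cobalt pays $3.79 × 1030 = $3903.70
Slot 2: Pike pays $3.03 × 570 = $1727.10
Slot 3: Apex pays $2.23 × 160 = $356.80
Total = $5987.60

Total revenue: $5987.60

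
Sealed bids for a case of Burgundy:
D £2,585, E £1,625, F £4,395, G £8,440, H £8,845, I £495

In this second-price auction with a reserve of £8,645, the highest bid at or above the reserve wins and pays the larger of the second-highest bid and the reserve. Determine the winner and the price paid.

H pays £8,645

Bids in order: 8,845 (H) > 8,440 (G) > 4,395 (F) > 2,585 (D) > 1,625 (E) > 495 (I)
Highest eligible bid: H at £8,845.
max(second-highest £8,440, reserve £8,645) = £8,645.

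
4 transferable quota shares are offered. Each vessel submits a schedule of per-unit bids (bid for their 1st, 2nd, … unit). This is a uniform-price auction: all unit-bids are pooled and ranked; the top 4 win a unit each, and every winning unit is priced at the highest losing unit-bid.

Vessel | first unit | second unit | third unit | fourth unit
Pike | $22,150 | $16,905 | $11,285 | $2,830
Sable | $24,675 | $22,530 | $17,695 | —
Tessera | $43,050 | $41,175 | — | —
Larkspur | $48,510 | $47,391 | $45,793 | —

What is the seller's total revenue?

Total revenue: $164,700

All unit-bids, highest first — top 4: 48,510 (Larkspur-1), 47,391 (Larkspur-2), 45,793 (Larkspur-3), 43,050 (Tessera-1)
The (k+1)-th unit-bid is $41,175.
Allocation: Larkspur 3, Tessera 1. Every unit priced at $41,175.
Revenue = 4 × 41,175 = $164,700.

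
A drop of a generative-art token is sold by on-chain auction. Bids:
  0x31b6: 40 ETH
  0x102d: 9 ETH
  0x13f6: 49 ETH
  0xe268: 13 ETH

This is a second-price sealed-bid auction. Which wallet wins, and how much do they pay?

0x13f6 pays 40 ETH

Sorting bids: 49 (0x13f6) > 40 (0x31b6) > 13 (0xe268) > 9 (0x102d)
0x13f6 wins with the highest bid; price is set by the runner-up at 40 ETH.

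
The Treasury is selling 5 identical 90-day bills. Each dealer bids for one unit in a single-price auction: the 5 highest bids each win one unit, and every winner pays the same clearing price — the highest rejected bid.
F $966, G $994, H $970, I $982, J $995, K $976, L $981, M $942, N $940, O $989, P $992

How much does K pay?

Bids ranked high→low: 995 (J), 994 (G), 992 (P), 989 (O), 982 (I), 981 (L), 976 (K), …
The 5 highest are J, G, P, O, I.
Clearing price = highest rejected bid = $981.
K does not win → pays $0.

K pays $0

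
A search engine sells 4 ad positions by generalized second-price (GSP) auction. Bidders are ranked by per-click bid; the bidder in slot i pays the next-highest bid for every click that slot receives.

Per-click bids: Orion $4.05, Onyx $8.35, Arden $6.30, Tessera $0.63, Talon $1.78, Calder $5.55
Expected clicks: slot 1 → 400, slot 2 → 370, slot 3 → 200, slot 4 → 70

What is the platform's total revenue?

Total revenue: $5508.10

Sorting advertisers: $8.35 (Onyx) > $6.30 (Arden) > $5.55 (Calder) > $4.05 (Orion) > $1.78 (Talon) > …
Slot 1: Onyx pays $6.30 × 400 = $2520.00
Slot 2: Arden pays $5.55 × 370 = $2053.50
Slot 3: Calder pays $4.05 × 200 = $810.00
Slot 4: Orion pays $1.78 × 70 = $124.60
Total = $5508.10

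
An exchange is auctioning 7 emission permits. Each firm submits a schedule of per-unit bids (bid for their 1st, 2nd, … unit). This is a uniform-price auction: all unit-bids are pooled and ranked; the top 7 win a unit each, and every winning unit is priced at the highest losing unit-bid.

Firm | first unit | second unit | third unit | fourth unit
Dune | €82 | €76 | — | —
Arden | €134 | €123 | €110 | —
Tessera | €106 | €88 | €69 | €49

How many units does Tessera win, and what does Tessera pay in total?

Tessera: 2 units, pays €138

Pooled unit-bids ranked (top 7): 134 (Arden-1), 123 (Arden-2), 110 (Arden-3), 106 (Tessera-1), 88 (Tessera-2), 82 (Dune-1), 76 (Dune-2)
Highest rejected unit-bid = €69.
Tessera wins 2 unit(s) at €69 each.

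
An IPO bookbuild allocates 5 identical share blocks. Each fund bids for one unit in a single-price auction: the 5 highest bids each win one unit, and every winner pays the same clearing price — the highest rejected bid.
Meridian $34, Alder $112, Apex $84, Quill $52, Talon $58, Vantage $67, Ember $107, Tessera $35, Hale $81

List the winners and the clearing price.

Alder, Ember, Apex, Hale, Vantage; each pays $58

Ordering the bids: 112 (Alder), 107 (Ember), 84 (Apex), 81 (Hale), 67 (Vantage), 58 (Talon), 52 (Quill), …
Top 5: Alder, Ember, Apex, Hale, Vantage.
First losing bid is Talon's $58, which sets the uniform price.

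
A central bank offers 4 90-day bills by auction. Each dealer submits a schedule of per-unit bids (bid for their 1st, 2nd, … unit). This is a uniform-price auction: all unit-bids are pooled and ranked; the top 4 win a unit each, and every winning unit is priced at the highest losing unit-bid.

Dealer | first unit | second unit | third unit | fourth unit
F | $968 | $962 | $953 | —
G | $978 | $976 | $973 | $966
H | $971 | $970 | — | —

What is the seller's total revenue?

All unit-bids, highest first — top 4: 978 (G-1), 976 (G-2), 973 (G-3), 971 (H-1)
The (k+1)-th unit-bid is $970.
Allocation: G 3, H 1. Every unit priced at $970.
Revenue = 4 × 970 = $3,880.

Total revenue: $3,880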